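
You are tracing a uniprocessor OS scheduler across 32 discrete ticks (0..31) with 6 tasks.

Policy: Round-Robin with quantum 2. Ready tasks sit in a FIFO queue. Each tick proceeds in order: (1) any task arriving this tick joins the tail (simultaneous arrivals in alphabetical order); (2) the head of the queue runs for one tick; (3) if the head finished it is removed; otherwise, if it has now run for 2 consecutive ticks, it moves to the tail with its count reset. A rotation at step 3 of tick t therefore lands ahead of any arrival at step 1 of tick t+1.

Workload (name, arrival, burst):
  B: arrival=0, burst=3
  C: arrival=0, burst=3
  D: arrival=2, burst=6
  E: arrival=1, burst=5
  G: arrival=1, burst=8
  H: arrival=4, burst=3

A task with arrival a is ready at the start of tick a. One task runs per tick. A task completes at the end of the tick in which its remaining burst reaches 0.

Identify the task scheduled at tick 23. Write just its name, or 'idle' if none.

running at tick 23 = G

t=0: queue=[B,C] q_used=0 → run B
t=1: queue=[B,C,E,G] q_used=1 → run B
t=2: queue=[C,E,G,B,D] q_used=0 → run C
t=3: queue=[C,E,G,B,D] q_used=1 → run C
t=4: queue=[E,G,B,D,C,H] q_used=0 → run E
t=5: queue=[E,G,B,D,C,H] q_used=1 → run E
t=6: queue=[G,B,D,C,H,E] q_used=0 → run G
t=7: queue=[G,B,D,C,H,E] q_used=1 → run G
t=8: queue=[B,D,C,H,E,G] q_used=0 → run B
t=9: queue=[D,C,H,E,G] q_used=0 → run D
t=10: queue=[D,C,H,E,G] q_used=1 → run D
t=11: queue=[C,H,E,G,D] q_used=0 → run C
t=12: queue=[H,E,G,D] q_used=0 → run H
t=13: queue=[H,E,G,D] q_used=1 → run H
t=14: queue=[E,G,D,H] q_used=0 → run E
t=15: queue=[E,G,D,H] q_used=1 → run E
t=16: queue=[G,D,H,E] q_used=0 → run G
t=17: queue=[G,D,H,E] q_used=1 → run G
t=18: queue=[D,H,E,G] q_used=0 → run D
t=19: queue=[D,H,E,G] q_used=1 → run D
t=20: queue=[H,E,G,D] q_used=0 → run H
t=21: queue=[E,G,D] q_used=0 → run E
t=22: queue=[G,D] q_used=0 → run G
t=23: queue=[G,D] q_used=1 → run G
t=24: queue=[D,G] q_used=0 → run D
t=25: queue=[D,G] q_used=1 → run D
t=26: queue=[G] q_used=0 → run G
t=27: queue=[G] q_used=1 → run G
t=28: (idle)
t=29: (idle)
t=30: (idle)
t=31: (idle)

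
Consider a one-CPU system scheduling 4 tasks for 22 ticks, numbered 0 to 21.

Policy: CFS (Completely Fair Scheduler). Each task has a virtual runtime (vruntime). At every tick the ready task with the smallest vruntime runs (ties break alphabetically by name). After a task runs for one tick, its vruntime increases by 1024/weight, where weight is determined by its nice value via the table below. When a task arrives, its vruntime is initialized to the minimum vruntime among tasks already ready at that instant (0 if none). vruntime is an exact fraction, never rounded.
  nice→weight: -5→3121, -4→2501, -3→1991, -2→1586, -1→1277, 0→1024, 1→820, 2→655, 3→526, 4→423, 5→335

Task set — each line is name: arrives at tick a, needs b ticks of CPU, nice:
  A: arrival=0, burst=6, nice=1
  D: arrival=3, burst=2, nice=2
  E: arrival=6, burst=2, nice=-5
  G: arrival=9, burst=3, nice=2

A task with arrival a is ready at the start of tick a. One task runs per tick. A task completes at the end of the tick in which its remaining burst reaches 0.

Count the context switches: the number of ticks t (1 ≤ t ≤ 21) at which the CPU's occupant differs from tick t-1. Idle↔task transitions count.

context switches = 7

t=0: vr[A=0] → run A
t=1: vr[A=256/205] → run A
t=2: vr[A=512/205] → run A
t=3: vr[A=768/205 D=768/205] → run A
t=4: vr[A=1024/205 D=768/205] → run D
t=5: vr[A=1024/205 D=142592/26855] → run A
t=6: vr[A=256/41 D=142592/26855 E=142592/26855] → run D
t=7: vr[A=256/41 E=142592/26855] → run E
t=8: vr[A=256/41 E=472529152/83814455] → run E
t=9: vr[A=256/41 G=256/41] → run A
t=10: vr[G=256/41] → run G
t=11: vr[G=209664/26855] → run G
t=12: vr[G=251648/26855] → run G
t=13: (idle)
t=14: (idle)
t=15: (idle)
t=16: (idle)
t=17: (idle)
t=18: (idle)
t=19: (idle)
t=20: (idle)
t=21: (idle)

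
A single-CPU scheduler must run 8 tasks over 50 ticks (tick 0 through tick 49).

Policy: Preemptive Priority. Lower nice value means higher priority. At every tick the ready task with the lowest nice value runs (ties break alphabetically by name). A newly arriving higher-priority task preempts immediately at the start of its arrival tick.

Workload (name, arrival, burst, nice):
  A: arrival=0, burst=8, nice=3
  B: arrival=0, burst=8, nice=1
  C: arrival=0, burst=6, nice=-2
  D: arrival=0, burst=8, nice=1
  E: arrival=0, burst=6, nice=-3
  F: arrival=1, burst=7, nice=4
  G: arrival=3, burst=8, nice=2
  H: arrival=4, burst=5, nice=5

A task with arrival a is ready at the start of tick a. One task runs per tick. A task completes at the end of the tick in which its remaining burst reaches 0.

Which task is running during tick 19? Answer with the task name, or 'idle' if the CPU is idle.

t=0: ready={A,B,C,D,E} → run E
t=1: ready={A,B,C,D,E,F} → run E
t=2: ready={A,B,C,D,E,F} → run E
t=3: ready={A,B,C,D,E,F,G} → run E
t=4: ready={A,B,C,D,E,F,G,H} → run E
t=5: ready={A,B,C,D,E,F,G,H} → run E
t=6: ready={A,B,C,D,F,G,H} → run C
t=7: ready={A,B,C,D,F,G,H} → run C
t=8: ready={A,B,C,D,F,G,H} → run C
t=9: ready={A,B,C,D,F,G,H} → run C
t=10: ready={A,B,C,D,F,G,H} → run C
t=11: ready={A,B,C,D,F,G,H} → run C
t=12: ready={A,B,D,F,G,H} → run B
t=13: ready={A,B,D,F,G,H} → run B
t=14: ready={A,B,D,F,G,H} → run B
t=15: ready={A,B,D,F,G,H} → run B
t=16: ready={A,B,D,F,G,H} → run B
t=17: ready={A,B,D,F,G,H} → run B
t=18: ready={A,B,D,F,G,H} → run B
t=19: ready={A,B,D,F,G,H} → run B
t=20: ready={A,D,F,G,H} → run D
t=21: ready={A,D,F,G,H} → run D
t=22: ready={A,D,F,G,H} → run D
t=23: ready={A,D,F,G,H} → run D
t=24: ready={A,D,F,G,H} → run D
t=25: ready={A,D,F,G,H} → run D
t=26: ready={A,D,F,G,H} → run D
t=27: ready={A,D,F,G,H} → run D
t=28: ready={A,F,G,H} → run G
t=29: ready={A,F,G,H} → run G
t=30: ready={A,F,G,H} → run G
t=31: ready={A,F,G,H} → run G
t=32: ready={A,F,G,H} → run G
t=33: ready={A,F,G,H} → run G
t=34: ready={A,F,G,H} → run G
t=35: ready={A,F,G,H} → run G
t=36: ready={A,F,H} → run A
t=37: ready={A,F,H} → run A
t=38: ready={A,F,H} → run A
t=39: ready={A,F,H} → run A
t=40: ready={A,F,H} → run A
t=41: ready={A,F,H} → run A
t=42: ready={A,F,H} → run A
t=43: ready={A,F,H} → run A
t=44: ready={F,H} → run F
t=45: ready={F,H} → run F
t=46: ready={F,H} → run F
t=47: ready={F,H} → run F
t=48: ready={F,H} → run F
t=49: ready={F,H} → run F

running at tick 19 = B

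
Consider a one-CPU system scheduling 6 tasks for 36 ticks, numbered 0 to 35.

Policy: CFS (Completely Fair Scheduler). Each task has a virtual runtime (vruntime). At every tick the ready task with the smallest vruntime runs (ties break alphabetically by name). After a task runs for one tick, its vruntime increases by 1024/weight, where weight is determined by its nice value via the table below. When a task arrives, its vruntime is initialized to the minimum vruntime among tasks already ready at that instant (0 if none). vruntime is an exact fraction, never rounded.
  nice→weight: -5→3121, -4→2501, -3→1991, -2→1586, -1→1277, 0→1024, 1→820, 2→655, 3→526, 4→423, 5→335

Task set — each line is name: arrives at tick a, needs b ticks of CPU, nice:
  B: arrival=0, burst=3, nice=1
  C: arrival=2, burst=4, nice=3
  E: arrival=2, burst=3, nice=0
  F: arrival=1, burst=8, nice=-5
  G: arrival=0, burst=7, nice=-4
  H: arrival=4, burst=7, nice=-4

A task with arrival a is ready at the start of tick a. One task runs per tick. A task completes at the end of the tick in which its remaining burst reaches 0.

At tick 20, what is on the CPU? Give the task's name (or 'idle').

running at tick 20 = F

t=0: vr[B=0 G=0] → run B
t=1: vr[B=256/205 F=0 G=0] → run F
t=2: vr[B=256/205 C=0 E=0 F=1024/3121 G=0] → run C
t=3: vr[B=256/205 C=512/263 E=0 F=1024/3121 G=0] → run E
t=4: vr[B=256/205 C=512/263 E=1 F=1024/3121 G=0 H=0] → run G
t=5: vr[B=256/205 C=512/263 E=1 F=1024/3121 G=1024/2501 H=0] → run H
t=6: vr[B=256/205 C=512/263 E=1 F=1024/3121 G=1024/2501 H=1024/2501] → run F
t=7: vr[B=256/205 C=512/263 E=1 F=2048/3121 G=1024/2501 H=1024/2501] → run G
t=8: vr[B=256/205 C=512/263 E=1 F=2048/3121 G=2048/2501 H=1024/2501] → run H
t=9: vr[B=256/205 C=512/263 E=1 F=2048/3121 G=2048/2501 H=2048/2501] → run F
t=10: vr[B=256/205 C=512/263 E=1 F=3072/3121 G=2048/2501 H=2048/2501] → run G
t=11: vr[B=256/205 C=512/263 E=1 F=3072/3121 G=3072/2501 H=2048/2501] → run H
t=12: vr[B=256/205 C=512/263 E=1 F=3072/3121 G=3072/2501 H=3072/2501] → run F
t=13: vr[B=256/205 C=512/263 E=1 F=4096/3121 G=3072/2501 H=3072/2501] → run E
t=14: vr[B=256/205 C=512/263 E=2 F=4096/3121 G=3072/2501 H=3072/2501] → run G
t=15: vr[B=256/205 C=512/263 E=2 F=4096/3121 G=4096/2501 H=3072/2501] → run H
t=16: vr[B=256/205 C=512/263 E=2 F=4096/3121 G=4096/2501 H=4096/2501] → run B
t=17: vr[B=512/205 C=512/263 E=2 F=4096/3121 G=4096/2501 H=4096/2501] → run F
t=18: vr[B=512/205 C=512/263 E=2 F=5120/3121 G=4096/2501 H=4096/2501] → run G
t=19: vr[B=512/205 C=512/263 E=2 F=5120/3121 G=5120/2501 H=4096/2501] → run H
t=20: vr[B=512/205 C=512/263 E=2 F=5120/3121 G=5120/2501 H=5120/2501] → run F
t=21: vr[B=512/205 C=512/263 E=2 F=6144/3121 G=5120/2501 H=5120/2501] → run C
t=22: vr[B=512/205 C=1024/263 E=2 F=6144/3121 G=5120/2501 H=5120/2501] → run F
t=23: vr[B=512/205 C=1024/263 E=2 F=7168/3121 G=5120/2501 H=5120/2501] → run E
t=24: vr[B=512/205 C=1024/263 F=7168/3121 G=5120/2501 H=5120/2501] → run G
t=25: vr[B=512/205 C=1024/263 F=7168/3121 G=6144/2501 H=5120/2501] → run H
t=26: vr[B=512/205 C=1024/263 F=7168/3121 G=6144/2501 H=6144/2501] → run F
t=27: vr[B=512/205 C=1024/263 G=6144/2501 H=6144/2501] → run G
t=28: vr[B=512/205 C=1024/263 H=6144/2501] → run H
t=29: vr[B=512/205 C=1024/263] → run B
t=30: vr[C=1024/263] → run C
t=31: vr[C=1536/263] → run C
t=32: (idle)
t=33: (idle)
t=34: (idle)
t=35: (idle)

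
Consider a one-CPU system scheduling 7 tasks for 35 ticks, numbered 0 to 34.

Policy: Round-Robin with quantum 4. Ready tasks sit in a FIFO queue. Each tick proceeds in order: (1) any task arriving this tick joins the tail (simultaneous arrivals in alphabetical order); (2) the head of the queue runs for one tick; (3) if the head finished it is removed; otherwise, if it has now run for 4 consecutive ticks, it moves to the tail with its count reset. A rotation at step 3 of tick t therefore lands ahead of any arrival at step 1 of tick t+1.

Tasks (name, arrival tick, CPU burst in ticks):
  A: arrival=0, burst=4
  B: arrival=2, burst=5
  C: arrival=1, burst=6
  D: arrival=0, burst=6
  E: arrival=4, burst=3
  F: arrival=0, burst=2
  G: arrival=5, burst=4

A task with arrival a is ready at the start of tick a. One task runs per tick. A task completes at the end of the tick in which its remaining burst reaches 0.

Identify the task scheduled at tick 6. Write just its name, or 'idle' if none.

t=0: queue=[A,D,F] q_used=0 → run A
t=1: queue=[A,D,F,C] q_used=1 → run A
t=2: queue=[A,D,F,C,B] q_used=2 → run A
t=3: queue=[A,D,F,C,B] q_used=3 → run A
t=4: queue=[D,F,C,B,E] q_used=0 → run D
t=5: queue=[D,F,C,B,E,G] q_used=1 → run D
t=6: queue=[D,F,C,B,E,G] q_used=2 → run D
t=7: queue=[D,F,C,B,E,G] q_used=3 → run D
t=8: queue=[F,C,B,E,G,D] q_used=0 → run F
t=9: queue=[F,C,B,E,G,D] q_used=1 → run F
t=10: queue=[C,B,E,G,D] q_used=0 → run C
t=11: queue=[C,B,E,G,D] q_used=1 → run C
t=12: queue=[C,B,E,G,D] q_used=2 → run C
t=13: queue=[C,B,E,G,D] q_used=3 → run C
t=14: queue=[B,E,G,D,C] q_used=0 → run B
t=15: queue=[B,E,G,D,C] q_used=1 → run B
t=16: queue=[B,E,G,D,C] q_used=2 → run B
t=17: queue=[B,E,G,D,C] q_used=3 → run B
t=18: queue=[E,G,D,C,B] q_used=0 → run E
t=19: queue=[E,G,D,C,B] q_used=1 → run E
t=20: queue=[E,G,D,C,B] q_used=2 → run E
t=21: queue=[G,D,C,B] q_used=0 → run G
t=22: queue=[G,D,C,B] q_used=1 → run G
t=23: queue=[G,D,C,B] q_used=2 → run G
t=24: queue=[G,D,C,B] q_used=3 → run G
t=25: queue=[D,C,B] q_used=0 → run D
t=26: queue=[D,C,B] q_used=1 → run D
t=27: queue=[C,B] q_used=0 → run C
t=28: queue=[C,B] q_used=1 → run C
t=29: queue=[B] q_used=0 → run B
t=30: (idle)
t=31: (idle)
t=32: (idle)
t=33: (idle)
t=34: (idle)

running at tick 6 = D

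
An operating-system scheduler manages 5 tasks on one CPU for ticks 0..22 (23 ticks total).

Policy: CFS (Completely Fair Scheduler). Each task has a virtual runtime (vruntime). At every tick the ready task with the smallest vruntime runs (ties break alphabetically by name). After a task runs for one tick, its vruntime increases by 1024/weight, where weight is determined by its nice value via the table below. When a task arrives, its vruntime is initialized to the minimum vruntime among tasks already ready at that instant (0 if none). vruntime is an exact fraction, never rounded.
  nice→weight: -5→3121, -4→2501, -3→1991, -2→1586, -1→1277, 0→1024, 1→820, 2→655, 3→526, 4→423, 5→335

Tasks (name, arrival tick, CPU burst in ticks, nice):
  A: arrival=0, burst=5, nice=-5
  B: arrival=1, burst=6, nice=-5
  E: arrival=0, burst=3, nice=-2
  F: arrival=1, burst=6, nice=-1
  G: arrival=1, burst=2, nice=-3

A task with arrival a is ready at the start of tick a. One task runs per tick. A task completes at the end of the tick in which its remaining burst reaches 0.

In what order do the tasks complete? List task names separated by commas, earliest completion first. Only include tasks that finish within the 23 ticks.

completion order = G, E, A, B, F

t=0: vr[A=0 E=0] → run A
t=1: vr[A=1024/3121 B=0 E=0 F=0 G=0] → run B
t=2: vr[A=1024/3121 B=1024/3121 E=0 F=0 G=0] → run E
t=3: vr[A=1024/3121 B=1024/3121 E=512/793 F=0 G=0] → run F
t=4: vr[A=1024/3121 B=1024/3121 E=512/793 F=1024/1277 G=0] → run G
t=5: vr[A=1024/3121 B=1024/3121 E=512/793 F=1024/1277 G=1024/1991] → run A
t=6: vr[A=2048/3121 B=1024/3121 E=512/793 F=1024/1277 G=1024/1991] → run B
t=7: vr[A=2048/3121 B=2048/3121 E=512/793 F=1024/1277 G=1024/1991] → run G
t=8: vr[A=2048/3121 B=2048/3121 E=512/793 F=1024/1277] → run E
t=9: vr[A=2048/3121 B=2048/3121 E=1024/793 F=1024/1277] → run A
t=10: vr[A=3072/3121 B=2048/3121 E=1024/793 F=1024/1277] → run B
t=11: vr[A=3072/3121 B=3072/3121 E=1024/793 F=1024/1277] → run F
t=12: vr[A=3072/3121 B=3072/3121 E=1024/793 F=2048/1277] → run A
t=13: vr[A=4096/3121 B=3072/3121 E=1024/793 F=2048/1277] → run B
t=14: vr[A=4096/3121 B=4096/3121 E=1024/793 F=2048/1277] → run E
t=15: vr[A=4096/3121 B=4096/3121 F=2048/1277] → run A
t=16: vr[B=4096/3121 F=2048/1277] → run B
t=17: vr[B=5120/3121 F=2048/1277] → run F
t=18: vr[B=5120/3121 F=3072/1277] → run B
t=19: vr[F=3072/1277] → run F
t=20: vr[F=4096/1277] → run F
t=21: vr[F=5120/1277] → run F
t=22: (idle)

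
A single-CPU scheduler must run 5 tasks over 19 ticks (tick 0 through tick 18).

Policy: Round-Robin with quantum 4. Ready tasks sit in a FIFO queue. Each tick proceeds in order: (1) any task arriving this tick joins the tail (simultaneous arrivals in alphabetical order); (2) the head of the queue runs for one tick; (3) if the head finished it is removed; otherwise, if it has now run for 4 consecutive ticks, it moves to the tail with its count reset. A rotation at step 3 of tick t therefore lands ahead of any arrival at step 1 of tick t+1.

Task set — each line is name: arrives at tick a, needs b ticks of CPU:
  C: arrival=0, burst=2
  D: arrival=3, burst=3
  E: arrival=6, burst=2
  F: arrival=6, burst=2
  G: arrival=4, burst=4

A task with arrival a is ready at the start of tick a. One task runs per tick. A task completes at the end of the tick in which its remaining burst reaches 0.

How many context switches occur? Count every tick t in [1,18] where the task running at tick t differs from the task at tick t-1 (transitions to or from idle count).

t=0: queue=[C] q_used=0 → run C
t=1: queue=[C] q_used=1 → run C
t=2: (idle)
t=3: queue=[D] q_used=0 → run D
t=4: queue=[D,G] q_used=1 → run D
t=5: queue=[D,G] q_used=2 → run D
t=6: queue=[G,E,F] q_used=0 → run G
t=7: queue=[G,E,F] q_used=1 → run G
t=8: queue=[G,E,F] q_used=2 → run G
t=9: queue=[G,E,F] q_used=3 → run G
t=10: queue=[E,F] q_used=0 → run E
t=11: queue=[E,F] q_used=1 → run E
t=12: queue=[F] q_used=0 → run F
t=13: queue=[F] q_used=1 → run F
t=14: (idle)
t=15: (idle)
t=16: (idle)
t=17: (idle)
t=18: (idle)

context switches = 6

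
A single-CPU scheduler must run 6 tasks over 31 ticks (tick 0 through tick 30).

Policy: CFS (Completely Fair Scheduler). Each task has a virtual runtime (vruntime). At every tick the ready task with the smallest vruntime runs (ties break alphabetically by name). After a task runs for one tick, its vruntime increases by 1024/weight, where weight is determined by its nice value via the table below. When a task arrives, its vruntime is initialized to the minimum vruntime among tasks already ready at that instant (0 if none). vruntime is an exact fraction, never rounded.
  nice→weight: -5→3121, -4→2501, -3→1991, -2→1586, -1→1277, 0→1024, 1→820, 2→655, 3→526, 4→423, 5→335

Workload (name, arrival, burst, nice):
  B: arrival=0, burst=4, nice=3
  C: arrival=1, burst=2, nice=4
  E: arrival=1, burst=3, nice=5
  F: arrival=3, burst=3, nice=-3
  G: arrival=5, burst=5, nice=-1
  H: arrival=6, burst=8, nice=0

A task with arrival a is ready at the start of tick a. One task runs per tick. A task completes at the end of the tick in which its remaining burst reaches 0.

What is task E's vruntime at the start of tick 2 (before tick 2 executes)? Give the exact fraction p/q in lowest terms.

t=0: vr[B=0] → run B
t=1: vr[B=512/263 C=512/263 E=512/263] → run B
t=2: vr[B=1024/263 C=512/263 E=512/263] → run C
t=3: vr[B=1024/263 C=485888/111249 E=512/263 F=512/263] → run E
t=4: vr[B=1024/263 C=485888/111249 E=440832/88105 F=512/263] → run F
t=5: vr[B=1024/263 C=485888/111249 E=440832/88105 F=1288704/523633 G=1288704/523633] → run F
t=6: vr[B=1024/263 C=485888/111249 E=440832/88105 F=1558016/523633 G=1288704/523633 H=1288704/523633] → run G
t=7: vr[B=1024/263 C=485888/111249 E=440832/88105 F=1558016/523633 G=2181875200/668679341 H=1288704/523633] → run H
t=8: vr[B=1024/263 C=485888/111249 E=440832/88105 F=1558016/523633 G=2181875200/668679341 H=1812337/523633] → run F
t=9: vr[B=1024/263 C=485888/111249 E=440832/88105 G=2181875200/668679341 H=1812337/523633] → run G
t=10: vr[B=1024/263 C=485888/111249 E=440832/88105 G=2718075392/668679341 H=1812337/523633] → run H
t=11: vr[B=1024/263 C=485888/111249 E=440832/88105 G=2718075392/668679341 H=2335970/523633] → run B
t=12: vr[B=1536/263 C=485888/111249 E=440832/88105 G=2718075392/668679341 H=2335970/523633] → run G
t=13: vr[B=1536/263 C=485888/111249 E=440832/88105 G=3254275584/668679341 H=2335970/523633] → run C
t=14: vr[B=1536/263 E=440832/88105 G=3254275584/668679341 H=2335970/523633] → run H
t=15: vr[B=1536/263 E=440832/88105 G=3254275584/668679341 H=2859603/523633] → run G
t=16: vr[B=1536/263 E=440832/88105 G=3790475776/668679341 H=2859603/523633] → run E
t=17: vr[B=1536/263 E=710144/88105 G=3790475776/668679341 H=2859603/523633] → run H
t=18: vr[B=1536/263 E=710144/88105 G=3790475776/668679341 H=3383236/523633] → run G
t=19: vr[B=1536/263 E=710144/88105 H=3383236/523633] → run B
t=20: vr[E=710144/88105 H=3383236/523633] → run H
t=21: vr[E=710144/88105 H=3906869/523633] → run H
t=22: vr[E=710144/88105 H=4430502/523633] → run E
t=23: vr[H=4430502/523633] → run H
t=24: vr[H=4954135/523633] → run H
t=25: (idle)
t=26: (idle)
t=27: (idle)
t=28: (idle)
t=29: (idle)
t=30: (idle)

vruntime(E, start of tick 2) = 512/263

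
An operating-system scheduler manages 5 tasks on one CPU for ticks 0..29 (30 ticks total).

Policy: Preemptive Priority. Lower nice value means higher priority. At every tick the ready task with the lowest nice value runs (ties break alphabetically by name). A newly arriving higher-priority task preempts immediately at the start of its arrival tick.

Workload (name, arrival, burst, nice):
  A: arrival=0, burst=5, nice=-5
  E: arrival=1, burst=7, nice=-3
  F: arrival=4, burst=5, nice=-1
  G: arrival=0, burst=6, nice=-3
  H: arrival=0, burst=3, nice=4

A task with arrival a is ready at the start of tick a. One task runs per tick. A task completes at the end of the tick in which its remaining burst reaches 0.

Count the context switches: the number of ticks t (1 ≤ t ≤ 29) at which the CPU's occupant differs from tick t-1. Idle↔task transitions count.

t=0: ready={A,G,H} → run A
t=1: ready={A,E,G,H} → run A
t=2: ready={A,E,G,H} → run A
t=3: ready={A,E,G,H} → run A
t=4: ready={A,E,F,G,H} → run A
t=5: ready={E,F,G,H} → run E
t=6: ready={E,F,G,H} → run E
t=7: ready={E,F,G,H} → run E
t=8: ready={E,F,G,H} → run E
t=9: ready={E,F,G,H} → run E
t=10: ready={E,F,G,H} → run E
t=11: ready={E,F,G,H} → run E
t=12: ready={F,G,H} → run G
t=13: ready={F,G,H} → run G
t=14: ready={F,G,H} → run G
t=15: ready={F,G,H} → run G
t=16: ready={F,G,H} → run G
t=17: ready={F,G,H} → run G
t=18: ready={F,H} → run F
t=19: ready={F,H} → run F
t=20: ready={F,H} → run F
t=21: ready={F,H} → run F
t=22: ready={F,H} → run F
t=23: ready={H} → run H
t=24: ready={H} → run H
t=25: ready={H} → run H
t=26: (idle)
t=27: (idle)
t=28: (idle)
t=29: (idle)

context switches = 5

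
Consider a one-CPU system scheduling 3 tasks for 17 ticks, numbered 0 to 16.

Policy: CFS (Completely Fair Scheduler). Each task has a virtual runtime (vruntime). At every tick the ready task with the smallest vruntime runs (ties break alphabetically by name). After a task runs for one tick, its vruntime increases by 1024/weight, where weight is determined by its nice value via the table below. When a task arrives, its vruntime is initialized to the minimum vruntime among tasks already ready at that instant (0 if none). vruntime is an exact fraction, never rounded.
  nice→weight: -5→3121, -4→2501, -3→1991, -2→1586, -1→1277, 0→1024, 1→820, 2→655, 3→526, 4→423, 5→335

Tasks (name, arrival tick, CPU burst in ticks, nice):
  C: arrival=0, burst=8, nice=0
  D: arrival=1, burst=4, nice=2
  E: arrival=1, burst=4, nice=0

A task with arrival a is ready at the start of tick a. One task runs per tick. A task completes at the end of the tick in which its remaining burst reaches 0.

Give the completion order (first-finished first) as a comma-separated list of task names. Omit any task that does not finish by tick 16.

completion order = E, D, C

t=0: vr[C=0] → run C
t=1: vr[C=1 D=1 E=1] → run C
t=2: vr[C=2 D=1 E=1] → run D
t=3: vr[C=2 D=1679/655 E=1] → run E
t=4: vr[C=2 D=1679/655 E=2] → run C
t=5: vr[C=3 D=1679/655 E=2] → run E
t=6: vr[C=3 D=1679/655 E=3] → run D
t=7: vr[C=3 D=2703/655 E=3] → run C
t=8: vr[C=4 D=2703/655 E=3] → run E
t=9: vr[C=4 D=2703/655 E=4] → run C
t=10: vr[C=5 D=2703/655 E=4] → run E
t=11: vr[C=5 D=2703/655] → run D
t=12: vr[C=5 D=3727/655] → run C
t=13: vr[C=6 D=3727/655] → run D
t=14: vr[C=6] → run C
t=15: vr[C=7] → run C
t=16: (idle)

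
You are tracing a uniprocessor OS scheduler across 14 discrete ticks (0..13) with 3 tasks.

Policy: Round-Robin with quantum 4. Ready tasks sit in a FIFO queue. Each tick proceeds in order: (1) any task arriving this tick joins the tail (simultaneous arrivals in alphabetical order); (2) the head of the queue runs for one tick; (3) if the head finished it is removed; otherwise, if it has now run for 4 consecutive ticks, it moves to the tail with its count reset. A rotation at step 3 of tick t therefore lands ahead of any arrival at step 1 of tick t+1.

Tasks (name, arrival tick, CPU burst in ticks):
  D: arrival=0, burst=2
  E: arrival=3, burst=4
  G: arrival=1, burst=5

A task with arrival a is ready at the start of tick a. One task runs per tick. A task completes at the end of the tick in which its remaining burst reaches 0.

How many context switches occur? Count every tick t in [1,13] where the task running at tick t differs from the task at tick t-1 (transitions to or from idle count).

context switches = 4

t=0: queue=[D] q_used=0 → run D
t=1: queue=[D,G] q_used=1 → run D
t=2: queue=[G] q_used=0 → run G
t=3: queue=[G,E] q_used=1 → run G
t=4: queue=[G,E] q_used=2 → run G
t=5: queue=[G,E] q_used=3 → run G
t=6: queue=[E,G] q_used=0 → run E
t=7: queue=[E,G] q_used=1 → run E
t=8: queue=[E,G] q_used=2 → run E
t=9: queue=[E,G] q_used=3 → run E
t=10: queue=[G] q_used=0 → run G
t=11: (idle)
t=12: (idle)
t=13: (idle)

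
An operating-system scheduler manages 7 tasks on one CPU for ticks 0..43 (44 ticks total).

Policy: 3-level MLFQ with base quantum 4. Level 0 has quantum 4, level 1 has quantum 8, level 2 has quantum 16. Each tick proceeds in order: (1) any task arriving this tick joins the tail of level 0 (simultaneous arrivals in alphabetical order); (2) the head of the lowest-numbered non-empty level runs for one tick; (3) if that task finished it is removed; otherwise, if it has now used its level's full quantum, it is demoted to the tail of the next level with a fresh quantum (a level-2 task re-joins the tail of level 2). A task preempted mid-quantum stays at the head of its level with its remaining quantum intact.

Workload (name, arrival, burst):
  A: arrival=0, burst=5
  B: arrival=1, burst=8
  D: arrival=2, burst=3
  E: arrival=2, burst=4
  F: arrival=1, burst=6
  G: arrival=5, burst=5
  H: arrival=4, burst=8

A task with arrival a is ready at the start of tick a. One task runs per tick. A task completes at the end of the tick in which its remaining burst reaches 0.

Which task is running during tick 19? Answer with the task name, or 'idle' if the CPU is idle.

t=0: L0/L1/L2 = A/-/- → run A
t=1: L0/L1/L2 = ABF/-/- → run A
t=2: L0/L1/L2 = ABFDE/-/- → run A
t=3: L0/L1/L2 = ABFDE/-/- → run A
t=4: L0/L1/L2 = BFDEH/A/- → run B
t=5: L0/L1/L2 = BFDEHG/A/- → run B
t=6: L0/L1/L2 = BFDEHG/A/- → run B
t=7: L0/L1/L2 = BFDEHG/A/- → run B
t=8: L0/L1/L2 = FDEHG/AB/- → run F
t=9: L0/L1/L2 = FDEHG/AB/- → run F
t=10: L0/L1/L2 = FDEHG/AB/- → run F
t=11: L0/L1/L2 = FDEHG/AB/- → run F
t=12: L0/L1/L2 = DEHG/ABF/- → run D
t=13: L0/L1/L2 = DEHG/ABF/- → run D
t=14: L0/L1/L2 = DEHG/ABF/- → run D
t=15: L0/L1/L2 = EHG/ABF/- → run E
t=16: L0/L1/L2 = EHG/ABF/- → run E
t=17: L0/L1/L2 = EHG/ABF/- → run E
t=18: L0/L1/L2 = EHG/ABF/- → run E
t=19: L0/L1/L2 = HG/ABF/- → run H
t=20: L0/L1/L2 = HG/ABF/- → run H
t=21: L0/L1/L2 = HG/ABF/- → run H
t=22: L0/L1/L2 = HG/ABF/- → run H
t=23: L0/L1/L2 = G/ABFH/- → run G
t=24: L0/L1/L2 = G/ABFH/- → run G
t=25: L0/L1/L2 = G/ABFH/- → run G
t=26: L0/L1/L2 = G/ABFH/- → run G
t=27: L0/L1/L2 = -/ABFHG/- → run A
t=28: L0/L1/L2 = -/BFHG/- → run B
t=29: L0/L1/L2 = -/BFHG/- → run B
t=30: L0/L1/L2 = -/BFHG/- → run B
t=31: L0/L1/L2 = -/BFHG/- → run B
t=32: L0/L1/L2 = -/FHG/- → run F
t=33: L0/L1/L2 = -/FHG/- → run F
t=34: L0/L1/L2 = -/HG/- → run H
t=35: L0/L1/L2 = -/HG/- → run H
t=36: L0/L1/L2 = -/HG/- → run H
t=37: L0/L1/L2 = -/HG/- → run H
t=38: L0/L1/L2 = -/G/- → run G
t=39: (idle)
t=40: (idle)
t=41: (idle)
t=42: (idle)
t=43: (idle)

running at tick 19 = H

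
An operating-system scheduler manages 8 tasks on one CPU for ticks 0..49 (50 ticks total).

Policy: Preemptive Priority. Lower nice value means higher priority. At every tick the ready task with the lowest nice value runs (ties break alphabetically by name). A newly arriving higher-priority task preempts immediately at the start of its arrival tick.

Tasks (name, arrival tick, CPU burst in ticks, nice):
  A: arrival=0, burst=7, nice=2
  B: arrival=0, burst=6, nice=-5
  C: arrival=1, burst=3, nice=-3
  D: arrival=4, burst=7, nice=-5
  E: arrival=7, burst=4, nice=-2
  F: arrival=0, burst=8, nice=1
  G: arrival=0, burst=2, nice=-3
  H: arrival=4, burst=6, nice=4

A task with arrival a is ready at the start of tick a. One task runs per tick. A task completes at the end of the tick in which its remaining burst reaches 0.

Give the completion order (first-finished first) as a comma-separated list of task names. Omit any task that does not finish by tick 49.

t=0: ready={A,B,F,G} → run B
t=1: ready={A,B,C,F,G} → run B
t=2: ready={A,B,C,F,G} → run B
t=3: ready={A,B,C,F,G} → run B
t=4: ready={A,B,C,D,F,G,H} → run B
t=5: ready={A,B,C,D,F,G,H} → run B
t=6: ready={A,C,D,F,G,H} → run D
t=7: ready={A,C,D,E,F,G,H} → run D
t=8: ready={A,C,D,E,F,G,H} → run D
t=9: ready={A,C,D,E,F,G,H} → run D
t=10: ready={A,C,D,E,F,G,H} → run D
t=11: ready={A,C,D,E,F,G,H} → run D
t=12: ready={A,C,D,E,F,G,H} → run D
t=13: ready={A,C,E,F,G,H} → run C
t=14: ready={A,C,E,F,G,H} → run C
t=15: ready={A,C,E,F,G,H} → run C
t=16: ready={A,E,F,G,H} → run G
t=17: ready={A,E,F,G,H} → run G
t=18: ready={A,E,F,H} → run E
t=19: ready={A,E,F,H} → run E
t=20: ready={A,E,F,H} → run E
t=21: ready={A,E,F,H} → run E
t=22: ready={A,F,H} → run F
t=23: ready={A,F,H} → run F
t=24: ready={A,F,H} → run F
t=25: ready={A,F,H} → run F
t=26: ready={A,F,H} → run F
t=27: ready={A,F,H} → run F
t=28: ready={A,F,H} → run F
t=29: ready={A,F,H} → run F
t=30: ready={A,H} → run A
t=31: ready={A,H} → run A
t=32: ready={A,H} → run A
t=33: ready={A,H} → run A
t=34: ready={A,H} → run A
t=35: ready={A,H} → run A
t=36: ready={A,H} → run A
t=37: ready={H} → run H
t=38: ready={H} → run H
t=39: ready={H} → run H
t=40: ready={H} → run H
t=41: ready={H} → run H
t=42: ready={H} → run H
t=43: (idle)
t=44: (idle)
t=45: (idle)
t=46: (idle)
t=47: (idle)
t=48: (idle)
t=49: (idle)

completion order = B, D, C, G, E, F, A, H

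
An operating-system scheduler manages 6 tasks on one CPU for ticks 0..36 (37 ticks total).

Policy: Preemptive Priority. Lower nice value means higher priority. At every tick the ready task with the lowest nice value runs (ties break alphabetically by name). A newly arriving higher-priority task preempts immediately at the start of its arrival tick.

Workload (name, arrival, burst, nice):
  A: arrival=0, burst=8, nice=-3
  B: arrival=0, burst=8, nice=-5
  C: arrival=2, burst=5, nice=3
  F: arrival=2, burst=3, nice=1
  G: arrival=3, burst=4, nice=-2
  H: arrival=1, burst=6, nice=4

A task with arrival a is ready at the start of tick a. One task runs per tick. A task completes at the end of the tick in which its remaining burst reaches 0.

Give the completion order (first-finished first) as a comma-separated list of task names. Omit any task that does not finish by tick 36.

completion order = B, A, G, F, C, H

t=0: ready={A,B} → run B
t=1: ready={A,B,H} → run B
t=2: ready={A,B,C,F,H} → run B
t=3: ready={A,B,C,F,G,H} → run B
t=4: ready={A,B,C,F,G,H} → run B
t=5: ready={A,B,C,F,G,H} → run B
t=6: ready={A,B,C,F,G,H} → run B
t=7: ready={A,B,C,F,G,H} → run B
t=8: ready={A,C,F,G,H} → run A
t=9: ready={A,C,F,G,H} → run A
t=10: ready={A,C,F,G,H} → run A
t=11: ready={A,C,F,G,H} → run A
t=12: ready={A,C,F,G,H} → run A
t=13: ready={A,C,F,G,H} → run A
t=14: ready={A,C,F,G,H} → run A
t=15: ready={A,C,F,G,H} → run A
t=16: ready={C,F,G,H} → run G
t=17: ready={C,F,G,H} → run G
t=18: ready={C,F,G,H} → run G
t=19: ready={C,F,G,H} → run G
t=20: ready={C,F,H} → run F
t=21: ready={C,F,H} → run F
t=22: ready={C,F,H} → run F
t=23: ready={C,H} → run C
t=24: ready={C,H} → run C
t=25: ready={C,H} → run C
t=26: ready={C,H} → run C
t=27: ready={C,H} → run C
t=28: ready={H} → run H
t=29: ready={H} → run H
t=30: ready={H} → run H
t=31: ready={H} → run H
t=32: ready={H} → run H
t=33: ready={H} → run H
t=34: (idle)
t=35: (idle)
t=36: (idle)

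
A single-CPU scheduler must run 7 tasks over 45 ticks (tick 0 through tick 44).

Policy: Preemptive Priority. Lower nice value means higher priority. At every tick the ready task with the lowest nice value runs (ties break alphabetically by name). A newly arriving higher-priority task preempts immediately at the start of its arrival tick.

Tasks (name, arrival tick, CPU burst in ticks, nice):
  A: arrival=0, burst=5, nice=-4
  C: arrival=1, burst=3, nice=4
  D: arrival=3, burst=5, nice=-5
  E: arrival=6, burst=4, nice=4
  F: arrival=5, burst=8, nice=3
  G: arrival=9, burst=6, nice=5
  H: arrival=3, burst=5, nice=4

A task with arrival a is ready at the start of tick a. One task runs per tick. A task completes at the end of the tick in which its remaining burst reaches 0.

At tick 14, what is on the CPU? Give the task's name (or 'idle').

running at tick 14 = F

t=0: ready={A} → run A
t=1: ready={A,C} → run A
t=2: ready={A,C} → run A
t=3: ready={A,C,D,H} → run D
t=4: ready={A,C,D,H} → run D
t=5: ready={A,C,D,F,H} → run D
t=6: ready={A,C,D,E,F,H} → run D
t=7: ready={A,C,D,E,F,H} → run D
t=8: ready={A,C,E,F,H} → run A
t=9: ready={A,C,E,F,G,H} → run A
t=10: ready={C,E,F,G,H} → run F
t=11: ready={C,E,F,G,H} → run F
t=12: ready={C,E,F,G,H} → run F
t=13: ready={C,E,F,G,H} → run F
t=14: ready={C,E,F,G,H} → run F
t=15: ready={C,E,F,G,H} → run F
t=16: ready={C,E,F,G,H} → run F
t=17: ready={C,E,F,G,H} → run F
t=18: ready={C,E,G,H} → run C
t=19: ready={C,E,G,H} → run C
t=20: ready={C,E,G,H} → run C
t=21: ready={E,G,H} → run E
t=22: ready={E,G,H} → run E
t=23: ready={E,G,H} → run E
t=24: ready={E,G,H} → run E
t=25: ready={G,H} → run H
t=26: ready={G,H} → run H
t=27: ready={G,H} → run H
t=28: ready={G,H} → run H
t=29: ready={G,H} → run H
t=30: ready={G} → run G
t=31: ready={G} → run G
t=32: ready={G} → run G
t=33: ready={G} → run G
t=34: ready={G} → run G
t=35: ready={G} → run G
t=36: (idle)
t=37: (idle)
t=38: (idle)
t=39: (idle)
t=40: (idle)
t=41: (idle)
t=42: (idle)
t=43: (idle)
t=44: (idle)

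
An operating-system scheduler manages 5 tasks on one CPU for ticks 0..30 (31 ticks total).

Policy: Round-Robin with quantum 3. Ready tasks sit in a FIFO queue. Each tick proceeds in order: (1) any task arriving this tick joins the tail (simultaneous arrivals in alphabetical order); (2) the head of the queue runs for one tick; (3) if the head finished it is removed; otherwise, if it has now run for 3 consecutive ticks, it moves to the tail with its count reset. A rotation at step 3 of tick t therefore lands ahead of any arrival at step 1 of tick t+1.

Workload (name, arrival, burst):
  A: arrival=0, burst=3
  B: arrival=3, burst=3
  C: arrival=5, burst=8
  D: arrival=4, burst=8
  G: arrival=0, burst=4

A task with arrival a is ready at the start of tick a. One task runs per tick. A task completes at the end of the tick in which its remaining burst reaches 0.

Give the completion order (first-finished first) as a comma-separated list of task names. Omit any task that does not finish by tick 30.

completion order = A, B, G, D, C

t=0: queue=[A,G] q_used=0 → run A
t=1: queue=[A,G] q_used=1 → run A
t=2: queue=[A,G] q_used=2 → run A
t=3: queue=[G,B] q_used=0 → run G
t=4: queue=[G,B,D] q_used=1 → run G
t=5: queue=[G,B,D,C] q_used=2 → run G
t=6: queue=[B,D,C,G] q_used=0 → run B
t=7: queue=[B,D,C,G] q_used=1 → run B
t=8: queue=[B,D,C,G] q_used=2 → run B
t=9: queue=[D,C,G] q_used=0 → run D
t=10: queue=[D,C,G] q_used=1 → run D
t=11: queue=[D,C,G] q_used=2 → run D
t=12: queue=[C,G,D] q_used=0 → run C
t=13: queue=[C,G,D] q_used=1 → run C
t=14: queue=[C,G,D] q_used=2 → run C
t=15: queue=[G,D,C] q_used=0 → run G
t=16: queue=[D,C] q_used=0 → run D
t=17: queue=[D,C] q_used=1 → run D
t=18: queue=[D,C] q_used=2 → run D
t=19: queue=[C,D] q_used=0 → run C
t=20: queue=[C,D] q_used=1 → run C
t=21: queue=[C,D] q_used=2 → run C
t=22: queue=[D,C] q_used=0 → run D
t=23: queue=[D,C] q_used=1 → run D
t=24: queue=[C] q_used=0 → run C
t=25: queue=[C] q_used=1 → run C
t=26: (idle)
t=27: (idle)
t=28: (idle)
t=29: (idle)
t=30: (idle)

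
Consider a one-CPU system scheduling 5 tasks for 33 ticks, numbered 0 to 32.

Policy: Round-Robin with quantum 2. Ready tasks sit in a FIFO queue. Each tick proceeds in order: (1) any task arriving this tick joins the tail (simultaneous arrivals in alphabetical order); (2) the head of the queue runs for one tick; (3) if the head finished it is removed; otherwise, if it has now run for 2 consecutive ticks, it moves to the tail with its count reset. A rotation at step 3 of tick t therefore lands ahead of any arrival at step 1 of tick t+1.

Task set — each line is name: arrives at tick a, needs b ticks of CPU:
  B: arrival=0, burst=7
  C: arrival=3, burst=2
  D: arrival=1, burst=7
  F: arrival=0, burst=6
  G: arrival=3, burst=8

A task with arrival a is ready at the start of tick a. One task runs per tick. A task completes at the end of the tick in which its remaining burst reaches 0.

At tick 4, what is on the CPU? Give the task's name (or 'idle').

t=0: queue=[B,F] q_used=0 → run B
t=1: queue=[B,F,D] q_used=1 → run B
t=2: queue=[F,D,B] q_used=0 → run F
t=3: queue=[F,D,B,C,G] q_used=1 → run F
t=4: queue=[D,B,C,G,F] q_used=0 → run D
t=5: queue=[D,B,C,G,F] q_used=1 → run D
t=6: queue=[B,C,G,F,D] q_used=0 → run B
t=7: queue=[B,C,G,F,D] q_used=1 → run B
t=8: queue=[C,G,F,D,B] q_used=0 → run C
t=9: queue=[C,G,F,D,B] q_used=1 → run C
t=10: queue=[G,F,D,B] q_used=0 → run G
t=11: queue=[G,F,D,B] q_used=1 → run G
t=12: queue=[F,D,B,G] q_used=0 → run F
t=13: queue=[F,D,B,G] q_used=1 → run F
t=14: queue=[D,B,G,F] q_used=0 → run D
t=15: queue=[D,B,G,F] q_used=1 → run D
t=16: queue=[B,G,F,D] q_used=0 → run B
t=17: queue=[B,G,F,D] q_used=1 → run B
t=18: queue=[G,F,D,B] q_used=0 → run G
t=19: queue=[G,F,D,B] q_used=1 → run G
t=20: queue=[F,D,B,G] q_used=0 → run F
t=21: queue=[F,D,B,G] q_used=1 → run F
t=22: queue=[D,B,G] q_used=0 → run D
t=23: queue=[D,B,G] q_used=1 → run D
t=24: queue=[B,G,D] q_used=0 → run B
t=25: queue=[G,D] q_used=0 → run G
t=26: queue=[G,D] q_used=1 → run G
t=27: queue=[D,G] q_used=0 → run D
t=28: queue=[G] q_used=0 → run G
t=29: queue=[G] q_used=1 → run G
t=30: (idle)
t=31: (idle)
t=32: (idle)

running at tick 4 = D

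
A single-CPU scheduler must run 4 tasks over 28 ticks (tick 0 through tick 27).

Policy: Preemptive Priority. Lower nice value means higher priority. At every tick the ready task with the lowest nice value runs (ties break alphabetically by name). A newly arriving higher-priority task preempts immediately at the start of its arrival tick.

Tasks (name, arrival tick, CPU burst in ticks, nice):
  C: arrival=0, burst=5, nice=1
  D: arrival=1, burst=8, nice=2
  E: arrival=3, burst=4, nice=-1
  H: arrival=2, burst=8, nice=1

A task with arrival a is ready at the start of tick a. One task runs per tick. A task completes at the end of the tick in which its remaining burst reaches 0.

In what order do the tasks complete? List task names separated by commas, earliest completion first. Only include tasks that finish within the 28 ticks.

completion order = E, C, H, D

t=0: ready={C} → run C
t=1: ready={C,D} → run C
t=2: ready={C,D,H} → run C
t=3: ready={C,D,E,H} → run E
t=4: ready={C,D,E,H} → run E
t=5: ready={C,D,E,H} → run E
t=6: ready={C,D,E,H} → run E
t=7: ready={C,D,H} → run C
t=8: ready={C,D,H} → run C
t=9: ready={D,H} → run H
t=10: ready={D,H} → run H
t=11: ready={D,H} → run H
t=12: ready={D,H} → run H
t=13: ready={D,H} → run H
t=14: ready={D,H} → run H
t=15: ready={D,H} → run H
t=16: ready={D,H} → run H
t=17: ready={D} → run D
t=18: ready={D} → run D
t=19: ready={D} → run D
t=20: ready={D} → run D
t=21: ready={D} → run D
t=22: ready={D} → run D
t=23: ready={D} → run D
t=24: ready={D} → run D
t=25: (idle)
t=26: (idle)
t=27: (idle)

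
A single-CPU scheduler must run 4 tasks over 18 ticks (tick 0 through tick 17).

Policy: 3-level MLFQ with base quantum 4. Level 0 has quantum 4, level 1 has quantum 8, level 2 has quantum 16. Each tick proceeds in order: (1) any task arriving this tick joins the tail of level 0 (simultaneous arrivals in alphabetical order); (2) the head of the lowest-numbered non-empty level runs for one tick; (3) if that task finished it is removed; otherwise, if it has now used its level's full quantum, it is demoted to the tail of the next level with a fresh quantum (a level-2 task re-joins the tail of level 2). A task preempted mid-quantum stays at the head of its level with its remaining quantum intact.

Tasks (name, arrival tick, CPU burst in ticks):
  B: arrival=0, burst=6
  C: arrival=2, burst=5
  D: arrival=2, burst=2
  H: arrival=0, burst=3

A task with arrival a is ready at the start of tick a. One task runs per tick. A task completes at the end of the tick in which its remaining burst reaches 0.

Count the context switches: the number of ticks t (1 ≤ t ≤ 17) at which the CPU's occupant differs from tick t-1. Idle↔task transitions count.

context switches = 6

t=0: L0/L1/L2 = BH/-/- → run B
t=1: L0/L1/L2 = BH/-/- → run B
t=2: L0/L1/L2 = BHCD/-/- → run B
t=3: L0/L1/L2 = BHCD/-/- → run B
t=4: L0/L1/L2 = HCD/B/- → run H
t=5: L0/L1/L2 = HCD/B/- → run H
t=6: L0/L1/L2 = HCD/B/- → run H
t=7: L0/L1/L2 = CD/B/- → run C
t=8: L0/L1/L2 = CD/B/- → run C
t=9: L0/L1/L2 = CD/B/- → run C
t=10: L0/L1/L2 = CD/B/- → run C
t=11: L0/L1/L2 = D/BC/- → run D
t=12: L0/L1/L2 = D/BC/- → run D
t=13: L0/L1/L2 = -/BC/- → run B
t=14: L0/L1/L2 = -/BC/- → run B
t=15: L0/L1/L2 = -/C/- → run C
t=16: (idle)
t=17: (idle)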